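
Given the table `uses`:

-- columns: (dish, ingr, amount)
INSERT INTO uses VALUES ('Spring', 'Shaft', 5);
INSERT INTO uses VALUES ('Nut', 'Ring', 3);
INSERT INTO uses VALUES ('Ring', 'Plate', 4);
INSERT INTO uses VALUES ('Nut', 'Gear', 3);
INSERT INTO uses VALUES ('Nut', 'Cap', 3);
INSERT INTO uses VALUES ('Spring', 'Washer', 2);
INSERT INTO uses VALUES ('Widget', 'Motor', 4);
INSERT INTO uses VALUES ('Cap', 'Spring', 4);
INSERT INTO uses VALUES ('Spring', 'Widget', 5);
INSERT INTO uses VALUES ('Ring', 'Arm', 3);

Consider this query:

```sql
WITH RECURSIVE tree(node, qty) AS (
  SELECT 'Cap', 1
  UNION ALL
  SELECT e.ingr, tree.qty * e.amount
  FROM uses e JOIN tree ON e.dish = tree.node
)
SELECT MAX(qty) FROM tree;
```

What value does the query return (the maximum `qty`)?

80

Base: (Cap, qty=1).
Iteration 1: components of {Cap} -> Spring = 1*4 = 4.
Iteration 2: components of {Spring} -> Shaft = 4*5 = 20, Washer = 4*2 = 8, Widget = 4*5 = 20.
Iteration 3: components of {Shaft,Washer,Widget} -> Motor = 20*4 = 80.
Iteration 4: no further components; recursion stops.
qty values: 1, 4, 20, 8, 20, 80; the maximum is 80.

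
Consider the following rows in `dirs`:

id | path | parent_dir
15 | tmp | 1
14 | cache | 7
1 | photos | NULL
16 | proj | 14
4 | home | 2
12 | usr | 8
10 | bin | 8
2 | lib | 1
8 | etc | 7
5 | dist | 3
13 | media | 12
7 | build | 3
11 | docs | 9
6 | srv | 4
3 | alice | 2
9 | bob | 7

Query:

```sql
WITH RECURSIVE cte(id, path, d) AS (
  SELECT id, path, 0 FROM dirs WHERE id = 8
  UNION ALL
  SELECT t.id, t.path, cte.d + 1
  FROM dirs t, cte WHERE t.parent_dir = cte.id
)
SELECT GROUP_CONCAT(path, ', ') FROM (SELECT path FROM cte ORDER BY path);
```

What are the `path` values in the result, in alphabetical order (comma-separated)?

bin, etc, media, usr

Base: id=8 (etc) at d 0.
Iteration 1: rows with parent_dir in {8} -> bin (id 10, d 1), usr (id 12, d 1).
Iteration 2: rows with parent_dir in {10,12} -> media (id 13, d 2).
Iteration 3: no rows with parent_dir in {13}; recursion stops.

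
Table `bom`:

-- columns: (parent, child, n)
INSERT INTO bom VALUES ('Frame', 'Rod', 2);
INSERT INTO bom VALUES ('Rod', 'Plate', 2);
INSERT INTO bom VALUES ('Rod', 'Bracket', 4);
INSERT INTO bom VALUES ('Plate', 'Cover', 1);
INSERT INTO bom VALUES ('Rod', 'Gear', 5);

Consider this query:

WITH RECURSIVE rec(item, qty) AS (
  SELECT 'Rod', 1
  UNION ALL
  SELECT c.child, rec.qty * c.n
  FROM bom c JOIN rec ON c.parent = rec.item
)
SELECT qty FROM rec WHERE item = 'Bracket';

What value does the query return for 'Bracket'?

4

Base: (Rod, qty=1).
Iteration 1: components of {Rod} -> Bracket = 1*4 = 4, Gear = 1*5 = 5, Plate = 1*2 = 2.
Iteration 2: components of {Bracket,Gear,Plate} -> Cover = 2*1 = 2.
Iteration 3: no further components; recursion stops.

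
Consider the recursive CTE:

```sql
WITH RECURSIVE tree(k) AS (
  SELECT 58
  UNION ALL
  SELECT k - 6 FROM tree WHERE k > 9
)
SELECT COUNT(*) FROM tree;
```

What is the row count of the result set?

Base: k=58.
Iteration 1: 58 > 9 holds -> k = 58 - 6 = 52.
Iteration 2: 52 > 9 holds -> k = 52 - 6 = 46.
Iteration 3: 46 > 9 holds -> k = 46 - 6 = 40.
Iteration 4: 40 > 9 holds -> k = 40 - 6 = 34.
Iteration 5: 34 > 9 holds -> k = 34 - 6 = 28.
Iteration 6: 28 > 9 holds -> k = 28 - 6 = 22.
Iteration 7: 22 > 9 holds -> k = 22 - 6 = 16.
Iteration 8: 16 > 9 holds -> k = 16 - 6 = 10.
Iteration 9: 10 > 9 holds -> k = 10 - 6 = 4.
Iteration 10: 4 > 9 fails; recursion stops.
Total rows emitted: 10.

10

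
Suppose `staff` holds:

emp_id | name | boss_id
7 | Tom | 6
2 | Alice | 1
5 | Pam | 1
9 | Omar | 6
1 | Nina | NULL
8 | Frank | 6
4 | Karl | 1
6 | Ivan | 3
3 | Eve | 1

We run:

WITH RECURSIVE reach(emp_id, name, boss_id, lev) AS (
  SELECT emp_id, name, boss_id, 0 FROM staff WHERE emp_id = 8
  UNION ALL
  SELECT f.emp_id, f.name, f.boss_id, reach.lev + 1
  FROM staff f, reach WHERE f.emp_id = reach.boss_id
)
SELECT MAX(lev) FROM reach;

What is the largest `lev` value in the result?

3

Base: emp_id=8 (Frank), boss_id=6, lev 0.
Iteration 1: join on emp_id=6 -> Ivan (id 6, boss_id=3, lev 1).
Iteration 2: join on emp_id=3 -> Eve (id 3, boss_id=1, lev 2).
Iteration 3: join on emp_id=1 -> Nina (id 1, boss_id=NULL, lev 3).
Iteration 4: boss_id is NULL; no match; recursion stops.
lev values: 0, 1, 2, 3; the maximum is 3.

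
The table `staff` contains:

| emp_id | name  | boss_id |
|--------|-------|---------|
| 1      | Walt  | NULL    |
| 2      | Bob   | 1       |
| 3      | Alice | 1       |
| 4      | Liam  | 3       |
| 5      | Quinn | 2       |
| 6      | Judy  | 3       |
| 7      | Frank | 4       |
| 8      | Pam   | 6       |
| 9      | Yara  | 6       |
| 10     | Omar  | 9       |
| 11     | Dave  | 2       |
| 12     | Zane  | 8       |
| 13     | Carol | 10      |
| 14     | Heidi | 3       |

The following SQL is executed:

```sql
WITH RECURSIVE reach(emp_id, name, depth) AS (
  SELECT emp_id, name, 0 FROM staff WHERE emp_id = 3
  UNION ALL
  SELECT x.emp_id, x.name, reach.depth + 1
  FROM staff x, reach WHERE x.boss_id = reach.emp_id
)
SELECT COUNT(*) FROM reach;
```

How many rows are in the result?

10

Base: emp_id=3 (Alice) at depth 0.
Iteration 1: rows with boss_id in {3} -> Liam (id 4, depth 1), Judy (id 6, depth 1), Heidi (id 14, depth 1).
Iteration 2: rows with boss_id in {4,6,14} -> Frank (id 7, depth 2), Pam (id 8, depth 2), Yara (id 9, depth 2).
Iteration 3: rows with boss_id in {7,8,9} -> Omar (id 10, depth 3), Zane (id 12, depth 3).
Iteration 4: rows with boss_id in {10,12} -> Carol (id 13, depth 4).
Iteration 5: no rows with boss_id in {13}; recursion stops.
Total rows emitted: 10.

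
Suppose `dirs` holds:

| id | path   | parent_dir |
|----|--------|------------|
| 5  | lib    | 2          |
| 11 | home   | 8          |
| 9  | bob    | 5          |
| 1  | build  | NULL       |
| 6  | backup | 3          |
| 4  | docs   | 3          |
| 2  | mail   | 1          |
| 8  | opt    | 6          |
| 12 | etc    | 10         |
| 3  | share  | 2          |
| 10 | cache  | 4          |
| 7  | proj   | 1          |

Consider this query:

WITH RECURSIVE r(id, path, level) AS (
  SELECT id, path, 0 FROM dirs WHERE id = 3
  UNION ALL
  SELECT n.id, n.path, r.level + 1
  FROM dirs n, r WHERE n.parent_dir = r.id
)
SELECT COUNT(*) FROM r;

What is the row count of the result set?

7

Base: id=3 (share) at level 0.
Iteration 1: rows with parent_dir in {3} -> docs (id 4, level 1), backup (id 6, level 1).
Iteration 2: rows with parent_dir in {4,6} -> opt (id 8, level 2), cache (id 10, level 2).
Iteration 3: rows with parent_dir in {8,10} -> home (id 11, level 3), etc (id 12, level 3).
Iteration 4: no rows with parent_dir in {11,12}; recursion stops.
Total rows emitted: 7.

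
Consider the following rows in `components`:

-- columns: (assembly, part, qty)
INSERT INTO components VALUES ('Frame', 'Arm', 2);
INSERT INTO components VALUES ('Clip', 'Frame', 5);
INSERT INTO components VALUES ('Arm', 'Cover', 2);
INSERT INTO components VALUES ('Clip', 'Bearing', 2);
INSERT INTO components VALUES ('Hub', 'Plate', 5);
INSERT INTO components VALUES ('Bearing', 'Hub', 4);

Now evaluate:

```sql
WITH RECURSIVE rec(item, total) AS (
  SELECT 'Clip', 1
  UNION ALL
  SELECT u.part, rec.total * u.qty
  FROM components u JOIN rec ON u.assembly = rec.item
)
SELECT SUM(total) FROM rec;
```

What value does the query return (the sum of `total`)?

Base: (Clip, total=1).
Iteration 1: components of {Clip} -> Bearing = 1*2 = 2, Frame = 1*5 = 5.
Iteration 2: components of {Bearing,Frame} -> Arm = 5*2 = 10, Hub = 2*4 = 8.
Iteration 3: components of {Arm,Hub} -> Cover = 10*2 = 20, Plate = 8*5 = 40.
Iteration 4: no further components; recursion stops.
SUM(total) = 1 + 5 + 2 + 10 + 8 + 20 + 40 = 86.

86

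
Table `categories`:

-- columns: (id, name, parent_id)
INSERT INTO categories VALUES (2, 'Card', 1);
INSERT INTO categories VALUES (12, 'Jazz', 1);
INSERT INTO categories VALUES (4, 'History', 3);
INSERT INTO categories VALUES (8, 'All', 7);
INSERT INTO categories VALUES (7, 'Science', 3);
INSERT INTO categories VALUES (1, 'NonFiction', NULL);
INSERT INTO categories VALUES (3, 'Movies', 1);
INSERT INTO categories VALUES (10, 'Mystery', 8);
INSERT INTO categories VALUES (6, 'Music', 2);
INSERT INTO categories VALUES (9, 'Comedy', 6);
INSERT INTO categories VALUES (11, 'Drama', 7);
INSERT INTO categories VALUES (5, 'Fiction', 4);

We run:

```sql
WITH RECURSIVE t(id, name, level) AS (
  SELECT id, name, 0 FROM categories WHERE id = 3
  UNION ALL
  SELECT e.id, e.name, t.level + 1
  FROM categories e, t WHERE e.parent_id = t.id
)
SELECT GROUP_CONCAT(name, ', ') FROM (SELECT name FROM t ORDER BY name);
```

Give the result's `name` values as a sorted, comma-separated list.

Base: id=3 (Movies) at level 0.
Iteration 1: rows with parent_id in {3} -> History (id 4, level 1), Science (id 7, level 1).
Iteration 2: rows with parent_id in {4,7} -> Fiction (id 5, level 2), All (id 8, level 2), Drama (id 11, level 2).
Iteration 3: rows with parent_id in {5,8,11} -> Mystery (id 10, level 3).
Iteration 4: no rows with parent_id in {10}; recursion stops.

All, Drama, Fiction, History, Movies, Mystery, Science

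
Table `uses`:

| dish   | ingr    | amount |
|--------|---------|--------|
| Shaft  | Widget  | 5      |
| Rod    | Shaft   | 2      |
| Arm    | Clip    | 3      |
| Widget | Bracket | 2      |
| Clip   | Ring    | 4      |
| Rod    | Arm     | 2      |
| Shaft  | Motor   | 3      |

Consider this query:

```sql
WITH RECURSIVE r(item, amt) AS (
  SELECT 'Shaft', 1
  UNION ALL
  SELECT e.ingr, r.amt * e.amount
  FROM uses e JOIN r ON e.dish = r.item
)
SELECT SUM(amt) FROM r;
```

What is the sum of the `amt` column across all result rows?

Base: (Shaft, amt=1).
Iteration 1: components of {Shaft} -> Motor = 1*3 = 3, Widget = 1*5 = 5.
Iteration 2: components of {Motor,Widget} -> Bracket = 5*2 = 10.
Iteration 3: no further components; recursion stops.
SUM(amt) = 1 + 5 + 3 + 10 = 19.

19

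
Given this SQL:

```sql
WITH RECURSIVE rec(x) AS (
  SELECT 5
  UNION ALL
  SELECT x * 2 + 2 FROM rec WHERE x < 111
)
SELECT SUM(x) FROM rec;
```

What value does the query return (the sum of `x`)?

429

Base: x=5.
Iteration 1: 5 < 111 holds -> x = 5 * 2 + 2 = 12.
Iteration 2: 12 < 111 holds -> x = 12 * 2 + 2 = 26.
Iteration 3: 26 < 111 holds -> x = 26 * 2 + 2 = 54.
Iteration 4: 54 < 111 holds -> x = 54 * 2 + 2 = 110.
Iteration 5: 110 < 111 holds -> x = 110 * 2 + 2 = 222.
Iteration 6: 222 < 111 fails; recursion stops.
SUM(x) = 5 + 12 + 26 + 54 + 110 + 222 = 429.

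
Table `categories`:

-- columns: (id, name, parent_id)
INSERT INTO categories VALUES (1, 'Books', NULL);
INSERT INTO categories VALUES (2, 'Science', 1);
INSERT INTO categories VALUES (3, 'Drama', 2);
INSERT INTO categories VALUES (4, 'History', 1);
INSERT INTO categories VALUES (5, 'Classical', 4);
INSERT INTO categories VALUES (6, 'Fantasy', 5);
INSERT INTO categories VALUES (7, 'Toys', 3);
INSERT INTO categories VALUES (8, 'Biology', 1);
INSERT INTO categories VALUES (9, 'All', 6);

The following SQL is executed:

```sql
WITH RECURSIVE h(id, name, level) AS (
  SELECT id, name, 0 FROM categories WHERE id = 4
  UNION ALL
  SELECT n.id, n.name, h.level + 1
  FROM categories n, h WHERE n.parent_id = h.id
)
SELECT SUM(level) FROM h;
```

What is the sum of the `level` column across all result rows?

Base: id=4 (History) at level 0.
Iteration 1: rows with parent_id in {4} -> Classical (id 5, level 1).
Iteration 2: rows with parent_id in {5} -> Fantasy (id 6, level 2).
Iteration 3: rows with parent_id in {6} -> All (id 9, level 3).
Iteration 4: no rows with parent_id in {9}; recursion stops.
SUM(level) = 0 + 1 + 2 + 3 = 6.

6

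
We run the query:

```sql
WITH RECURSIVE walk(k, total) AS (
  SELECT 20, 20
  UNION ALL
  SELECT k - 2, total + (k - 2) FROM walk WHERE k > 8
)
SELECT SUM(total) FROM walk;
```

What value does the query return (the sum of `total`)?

448

Base: k=20, total=20.
Iteration 1: 20 > 8 holds -> k = 20 - 2 = 18, total = 20 + 18 = 38.
Iteration 2: 18 > 8 holds -> k = 18 - 2 = 16, total = 38 + 16 = 54.
Iteration 3: 16 > 8 holds -> k = 16 - 2 = 14, total = 54 + 14 = 68.
Iteration 4: 14 > 8 holds -> k = 14 - 2 = 12, total = 68 + 12 = 80.
Iteration 5: 12 > 8 holds -> k = 12 - 2 = 10, total = 80 + 10 = 90.
Iteration 6: 10 > 8 holds -> k = 10 - 2 = 8, total = 90 + 8 = 98.
Iteration 7: 8 > 8 fails; recursion stops.
SUM(total) = 20 + 38 + 54 + 68 + 80 + 90 + 98 = 448.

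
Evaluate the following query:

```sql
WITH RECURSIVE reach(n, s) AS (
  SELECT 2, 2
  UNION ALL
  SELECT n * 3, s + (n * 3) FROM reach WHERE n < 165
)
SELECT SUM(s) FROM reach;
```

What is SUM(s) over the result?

Base: n=2, s=2.
Iteration 1: 2 < 165 holds -> n = 2 * 3 = 6, s = 2 + 6 = 8.
Iteration 2: 6 < 165 holds -> n = 6 * 3 = 18, s = 8 + 18 = 26.
Iteration 3: 18 < 165 holds -> n = 18 * 3 = 54, s = 26 + 54 = 80.
Iteration 4: 54 < 165 holds -> n = 54 * 3 = 162, s = 80 + 162 = 242.
Iteration 5: 162 < 165 holds -> n = 162 * 3 = 486, s = 242 + 486 = 728.
Iteration 6: 486 < 165 fails; recursion stops.
SUM(s) = 2 + 8 + 26 + 80 + 242 + 728 = 1086.

1086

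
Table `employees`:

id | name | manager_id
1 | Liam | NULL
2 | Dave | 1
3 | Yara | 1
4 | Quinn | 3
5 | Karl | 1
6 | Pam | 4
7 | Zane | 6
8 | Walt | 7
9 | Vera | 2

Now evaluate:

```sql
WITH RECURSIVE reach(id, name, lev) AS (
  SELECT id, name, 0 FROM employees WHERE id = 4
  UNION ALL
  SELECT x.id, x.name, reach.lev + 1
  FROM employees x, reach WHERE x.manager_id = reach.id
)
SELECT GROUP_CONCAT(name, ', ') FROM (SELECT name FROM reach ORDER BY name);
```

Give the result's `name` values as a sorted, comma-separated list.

Pam, Quinn, Walt, Zane

Base: id=4 (Quinn) at lev 0.
Iteration 1: rows with manager_id in {4} -> Pam (id 6, lev 1).
Iteration 2: rows with manager_id in {6} -> Zane (id 7, lev 2).
Iteration 3: rows with manager_id in {7} -> Walt (id 8, lev 3).
Iteration 4: no rows with manager_id in {8}; recursion stops.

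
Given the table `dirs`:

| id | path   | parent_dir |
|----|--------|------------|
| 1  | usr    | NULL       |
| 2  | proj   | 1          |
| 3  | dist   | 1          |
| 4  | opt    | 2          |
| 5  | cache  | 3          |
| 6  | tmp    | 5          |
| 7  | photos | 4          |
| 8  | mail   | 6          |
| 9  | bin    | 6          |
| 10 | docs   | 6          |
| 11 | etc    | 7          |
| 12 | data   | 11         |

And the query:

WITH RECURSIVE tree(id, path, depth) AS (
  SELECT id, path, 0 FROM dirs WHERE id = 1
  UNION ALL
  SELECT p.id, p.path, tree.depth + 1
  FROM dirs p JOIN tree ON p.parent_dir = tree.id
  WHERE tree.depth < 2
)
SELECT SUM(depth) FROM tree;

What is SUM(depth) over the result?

6

Base: id=1 (usr) at depth 0.
Iteration 1: rows with parent_dir in {1} -> proj (id 2, depth 1), dist (id 3, depth 1).
Iteration 2: rows with parent_dir in {2,3} -> opt (id 4, depth 2), cache (id 5, depth 2).
Iteration 3: depth < 2 fails for all current rows; recursion stops.
SUM(depth) = 0 + 1 + 1 + 2 + 2 = 6.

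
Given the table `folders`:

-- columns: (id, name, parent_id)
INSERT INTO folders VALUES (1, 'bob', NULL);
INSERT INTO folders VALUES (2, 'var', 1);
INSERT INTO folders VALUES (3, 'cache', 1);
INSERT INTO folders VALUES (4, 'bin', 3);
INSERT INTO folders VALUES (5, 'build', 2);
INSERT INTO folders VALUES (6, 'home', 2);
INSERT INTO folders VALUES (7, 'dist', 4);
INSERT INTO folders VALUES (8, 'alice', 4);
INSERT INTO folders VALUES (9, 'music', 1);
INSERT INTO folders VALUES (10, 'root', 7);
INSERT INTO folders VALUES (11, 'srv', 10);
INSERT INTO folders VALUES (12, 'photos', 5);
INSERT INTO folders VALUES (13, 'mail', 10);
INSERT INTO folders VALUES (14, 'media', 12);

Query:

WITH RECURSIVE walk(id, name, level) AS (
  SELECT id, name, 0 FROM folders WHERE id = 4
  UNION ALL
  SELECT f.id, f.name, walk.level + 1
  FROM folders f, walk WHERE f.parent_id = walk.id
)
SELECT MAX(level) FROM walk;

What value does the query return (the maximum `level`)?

3

Base: id=4 (bin) at level 0.
Iteration 1: rows with parent_id in {4} -> dist (id 7, level 1), alice (id 8, level 1).
Iteration 2: rows with parent_id in {7,8} -> root (id 10, level 2).
Iteration 3: rows with parent_id in {10} -> srv (id 11, level 3), mail (id 13, level 3).
Iteration 4: no rows with parent_id in {11,13}; recursion stops.
level values: 0, 1, 1, 2, 3, 3; the maximum is 3.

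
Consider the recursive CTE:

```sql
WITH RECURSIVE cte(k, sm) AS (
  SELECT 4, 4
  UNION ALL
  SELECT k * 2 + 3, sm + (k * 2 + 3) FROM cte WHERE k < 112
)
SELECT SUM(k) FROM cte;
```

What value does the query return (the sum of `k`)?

Base: k=4, sm=4.
Iteration 1: 4 < 112 holds -> k = 4 * 2 + 3 = 11, sm = 4 + 11 = 15.
Iteration 2: 11 < 112 holds -> k = 11 * 2 + 3 = 25, sm = 15 + 25 = 40.
Iteration 3: 25 < 112 holds -> k = 25 * 2 + 3 = 53, sm = 40 + 53 = 93.
Iteration 4: 53 < 112 holds -> k = 53 * 2 + 3 = 109, sm = 93 + 109 = 202.
Iteration 5: 109 < 112 holds -> k = 109 * 2 + 3 = 221, sm = 202 + 221 = 423.
Iteration 6: 221 < 112 fails; recursion stops.
SUM(k) = 4 + 11 + 25 + 53 + 109 + 221 = 423.

423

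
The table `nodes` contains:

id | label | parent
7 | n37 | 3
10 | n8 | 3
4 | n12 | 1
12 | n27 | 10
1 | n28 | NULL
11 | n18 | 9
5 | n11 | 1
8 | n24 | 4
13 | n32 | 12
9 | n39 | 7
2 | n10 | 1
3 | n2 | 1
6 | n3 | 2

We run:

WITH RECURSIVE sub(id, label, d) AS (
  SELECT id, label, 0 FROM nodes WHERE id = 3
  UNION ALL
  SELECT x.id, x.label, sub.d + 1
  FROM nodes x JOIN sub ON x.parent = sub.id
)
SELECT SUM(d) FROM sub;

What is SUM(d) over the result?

Base: id=3 (n2) at d 0.
Iteration 1: rows with parent in {3} -> n37 (id 7, d 1), n8 (id 10, d 1).
Iteration 2: rows with parent in {7,10} -> n39 (id 9, d 2), n27 (id 12, d 2).
Iteration 3: rows with parent in {9,12} -> n18 (id 11, d 3), n32 (id 13, d 3).
Iteration 4: no rows with parent in {11,13}; recursion stops.
SUM(d) = 0 + 1 + 1 + 2 + 2 + 3 + 3 = 12.

12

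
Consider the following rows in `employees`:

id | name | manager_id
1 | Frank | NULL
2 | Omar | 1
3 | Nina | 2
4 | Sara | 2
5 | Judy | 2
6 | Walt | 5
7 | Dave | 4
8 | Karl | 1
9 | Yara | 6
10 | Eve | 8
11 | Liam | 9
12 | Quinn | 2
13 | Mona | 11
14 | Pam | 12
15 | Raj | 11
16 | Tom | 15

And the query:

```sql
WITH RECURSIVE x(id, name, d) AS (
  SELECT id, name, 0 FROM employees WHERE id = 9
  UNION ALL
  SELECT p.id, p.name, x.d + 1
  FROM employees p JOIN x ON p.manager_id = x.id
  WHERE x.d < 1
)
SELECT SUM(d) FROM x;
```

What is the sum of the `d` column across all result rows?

Base: id=9 (Yara) at d 0.
Iteration 1: rows with manager_id in {9} -> Liam (id 11, d 1).
Iteration 2: d < 1 fails for all current rows; recursion stops.
SUM(d) = 0 + 1 = 1.

1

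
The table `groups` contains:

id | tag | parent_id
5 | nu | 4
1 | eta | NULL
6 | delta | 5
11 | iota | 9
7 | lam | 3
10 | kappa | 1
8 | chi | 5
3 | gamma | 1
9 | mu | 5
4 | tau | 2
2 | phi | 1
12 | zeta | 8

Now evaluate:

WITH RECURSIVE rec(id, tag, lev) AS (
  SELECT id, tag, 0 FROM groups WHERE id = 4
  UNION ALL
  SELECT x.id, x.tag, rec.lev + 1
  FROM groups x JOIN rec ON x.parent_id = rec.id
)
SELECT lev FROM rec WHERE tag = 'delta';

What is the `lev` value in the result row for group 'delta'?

2

Base: id=4 (tau) at lev 0.
Iteration 1: rows with parent_id in {4} -> nu (id 5, lev 1).
Iteration 2: rows with parent_id in {5} -> delta (id 6, lev 2), chi (id 8, lev 2), mu (id 9, lev 2).
Iteration 3: rows with parent_id in {6,8,9} -> iota (id 11, lev 3), zeta (id 12, lev 3).
Iteration 4: no rows with parent_id in {11,12}; recursion stops.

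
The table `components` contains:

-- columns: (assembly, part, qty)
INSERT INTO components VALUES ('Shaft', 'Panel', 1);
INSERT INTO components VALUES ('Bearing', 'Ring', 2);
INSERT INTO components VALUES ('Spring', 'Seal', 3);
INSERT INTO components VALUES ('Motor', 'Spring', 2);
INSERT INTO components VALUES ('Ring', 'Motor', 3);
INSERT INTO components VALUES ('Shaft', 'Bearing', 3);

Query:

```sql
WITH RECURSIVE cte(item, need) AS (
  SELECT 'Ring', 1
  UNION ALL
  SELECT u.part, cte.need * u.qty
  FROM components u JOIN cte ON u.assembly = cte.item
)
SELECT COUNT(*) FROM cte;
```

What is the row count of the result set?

4

Base: (Ring, need=1).
Iteration 1: components of {Ring} -> Motor = 1*3 = 3.
Iteration 2: components of {Motor} -> Spring = 3*2 = 6.
Iteration 3: components of {Spring} -> Seal = 6*3 = 18.
Iteration 4: no further components; recursion stops.
Total rows emitted: 4.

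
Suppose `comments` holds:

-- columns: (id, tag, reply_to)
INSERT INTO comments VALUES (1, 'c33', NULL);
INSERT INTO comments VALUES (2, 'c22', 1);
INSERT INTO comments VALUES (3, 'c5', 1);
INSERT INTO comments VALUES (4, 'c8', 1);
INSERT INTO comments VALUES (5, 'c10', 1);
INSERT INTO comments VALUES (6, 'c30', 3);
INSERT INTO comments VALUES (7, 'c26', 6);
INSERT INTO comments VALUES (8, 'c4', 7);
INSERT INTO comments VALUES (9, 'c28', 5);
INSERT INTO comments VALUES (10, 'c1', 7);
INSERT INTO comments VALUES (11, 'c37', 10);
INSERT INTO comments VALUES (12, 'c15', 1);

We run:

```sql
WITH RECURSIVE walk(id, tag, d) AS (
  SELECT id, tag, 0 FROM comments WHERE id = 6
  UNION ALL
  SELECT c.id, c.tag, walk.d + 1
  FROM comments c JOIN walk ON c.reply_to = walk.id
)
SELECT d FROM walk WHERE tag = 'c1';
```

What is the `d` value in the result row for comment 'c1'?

2

Base: id=6 (c30) at d 0.
Iteration 1: rows with reply_to in {6} -> c26 (id 7, d 1).
Iteration 2: rows with reply_to in {7} -> c4 (id 8, d 2), c1 (id 10, d 2).
Iteration 3: rows with reply_to in {8,10} -> c37 (id 11, d 3).
Iteration 4: no rows with reply_to in {11}; recursion stops.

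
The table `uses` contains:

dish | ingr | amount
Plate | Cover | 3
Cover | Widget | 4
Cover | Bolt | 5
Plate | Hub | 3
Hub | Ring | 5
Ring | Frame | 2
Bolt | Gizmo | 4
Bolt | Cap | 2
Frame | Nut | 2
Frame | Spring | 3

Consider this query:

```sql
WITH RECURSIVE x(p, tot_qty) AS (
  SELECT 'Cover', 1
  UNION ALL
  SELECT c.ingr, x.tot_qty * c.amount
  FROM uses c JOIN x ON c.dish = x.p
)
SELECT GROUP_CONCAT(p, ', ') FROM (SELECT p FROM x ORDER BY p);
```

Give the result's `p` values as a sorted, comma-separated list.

Bolt, Cap, Cover, Gizmo, Widget

Base: (Cover, tot_qty=1).
Iteration 1: components of {Cover} -> Bolt = 1*5 = 5, Widget = 1*4 = 4.
Iteration 2: components of {Bolt,Widget} -> Cap = 5*2 = 10, Gizmo = 5*4 = 20.
Iteration 3: no further components; recursion stops.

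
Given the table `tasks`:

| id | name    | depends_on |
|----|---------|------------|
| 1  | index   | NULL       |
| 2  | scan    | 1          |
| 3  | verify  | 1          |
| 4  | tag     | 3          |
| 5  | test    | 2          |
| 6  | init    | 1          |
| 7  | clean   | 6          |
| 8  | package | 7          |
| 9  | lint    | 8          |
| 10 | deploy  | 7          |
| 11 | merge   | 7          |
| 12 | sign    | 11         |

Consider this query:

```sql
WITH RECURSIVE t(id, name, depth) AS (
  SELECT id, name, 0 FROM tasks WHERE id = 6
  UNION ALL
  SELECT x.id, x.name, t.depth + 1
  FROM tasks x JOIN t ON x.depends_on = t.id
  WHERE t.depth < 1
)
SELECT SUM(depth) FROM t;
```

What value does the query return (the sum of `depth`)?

Base: id=6 (init) at depth 0.
Iteration 1: rows with depends_on in {6} -> clean (id 7, depth 1).
Iteration 2: depth < 1 fails for all current rows; recursion stops.
SUM(depth) = 0 + 1 = 1.

1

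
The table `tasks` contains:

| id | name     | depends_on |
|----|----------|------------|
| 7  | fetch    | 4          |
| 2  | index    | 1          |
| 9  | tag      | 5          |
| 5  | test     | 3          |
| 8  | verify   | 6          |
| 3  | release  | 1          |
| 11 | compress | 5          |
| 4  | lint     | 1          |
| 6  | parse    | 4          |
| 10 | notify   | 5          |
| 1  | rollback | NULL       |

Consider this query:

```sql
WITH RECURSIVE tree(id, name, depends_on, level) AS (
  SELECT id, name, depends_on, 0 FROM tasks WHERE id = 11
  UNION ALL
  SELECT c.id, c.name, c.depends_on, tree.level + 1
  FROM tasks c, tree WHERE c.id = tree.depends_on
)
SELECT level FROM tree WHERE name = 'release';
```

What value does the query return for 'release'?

2

Base: id=11 (compress), depends_on=5, level 0.
Iteration 1: join on id=5 -> test (id 5, depends_on=3, level 1).
Iteration 2: join on id=3 -> release (id 3, depends_on=1, level 2).
Iteration 3: join on id=1 -> rollback (id 1, depends_on=NULL, level 3).
Iteration 4: depends_on is NULL; no match; recursion stops.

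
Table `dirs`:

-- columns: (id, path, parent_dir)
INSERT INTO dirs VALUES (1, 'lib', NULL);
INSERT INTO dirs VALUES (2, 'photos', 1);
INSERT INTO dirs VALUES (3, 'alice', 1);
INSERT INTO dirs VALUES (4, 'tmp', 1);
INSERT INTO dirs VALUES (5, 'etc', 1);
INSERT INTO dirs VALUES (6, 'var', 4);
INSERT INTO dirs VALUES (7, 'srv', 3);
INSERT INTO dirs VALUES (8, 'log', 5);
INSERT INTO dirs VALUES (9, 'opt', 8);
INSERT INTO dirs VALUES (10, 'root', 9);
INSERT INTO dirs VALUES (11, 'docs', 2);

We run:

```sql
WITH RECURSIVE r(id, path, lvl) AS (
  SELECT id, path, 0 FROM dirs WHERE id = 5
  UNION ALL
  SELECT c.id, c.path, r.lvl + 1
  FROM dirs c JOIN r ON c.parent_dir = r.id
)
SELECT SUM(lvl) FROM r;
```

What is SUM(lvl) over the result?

6

Base: id=5 (etc) at lvl 0.
Iteration 1: rows with parent_dir in {5} -> log (id 8, lvl 1).
Iteration 2: rows with parent_dir in {8} -> opt (id 9, lvl 2).
Iteration 3: rows with parent_dir in {9} -> root (id 10, lvl 3).
Iteration 4: no rows with parent_dir in {10}; recursion stops.
SUM(lvl) = 0 + 1 + 2 + 3 = 6.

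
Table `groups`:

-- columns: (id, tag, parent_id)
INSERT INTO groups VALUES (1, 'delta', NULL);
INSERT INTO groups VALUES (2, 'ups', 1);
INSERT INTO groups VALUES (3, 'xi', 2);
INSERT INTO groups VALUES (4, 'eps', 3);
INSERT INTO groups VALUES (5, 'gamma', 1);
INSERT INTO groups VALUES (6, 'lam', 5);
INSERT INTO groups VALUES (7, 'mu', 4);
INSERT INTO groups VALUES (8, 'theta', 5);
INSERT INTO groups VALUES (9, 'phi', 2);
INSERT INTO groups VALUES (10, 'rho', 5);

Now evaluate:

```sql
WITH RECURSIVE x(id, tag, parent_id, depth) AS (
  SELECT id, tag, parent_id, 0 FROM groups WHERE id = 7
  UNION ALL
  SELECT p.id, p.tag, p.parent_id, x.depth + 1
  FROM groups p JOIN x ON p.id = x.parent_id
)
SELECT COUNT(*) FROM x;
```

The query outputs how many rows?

5

Base: id=7 (mu), parent_id=4, depth 0.
Iteration 1: join on id=4 -> eps (id 4, parent_id=3, depth 1).
Iteration 2: join on id=3 -> xi (id 3, parent_id=2, depth 2).
Iteration 3: join on id=2 -> ups (id 2, parent_id=1, depth 3).
Iteration 4: join on id=1 -> delta (id 1, parent_id=NULL, depth 4).
Iteration 5: parent_id is NULL; no match; recursion stops.
Total rows emitted: 5.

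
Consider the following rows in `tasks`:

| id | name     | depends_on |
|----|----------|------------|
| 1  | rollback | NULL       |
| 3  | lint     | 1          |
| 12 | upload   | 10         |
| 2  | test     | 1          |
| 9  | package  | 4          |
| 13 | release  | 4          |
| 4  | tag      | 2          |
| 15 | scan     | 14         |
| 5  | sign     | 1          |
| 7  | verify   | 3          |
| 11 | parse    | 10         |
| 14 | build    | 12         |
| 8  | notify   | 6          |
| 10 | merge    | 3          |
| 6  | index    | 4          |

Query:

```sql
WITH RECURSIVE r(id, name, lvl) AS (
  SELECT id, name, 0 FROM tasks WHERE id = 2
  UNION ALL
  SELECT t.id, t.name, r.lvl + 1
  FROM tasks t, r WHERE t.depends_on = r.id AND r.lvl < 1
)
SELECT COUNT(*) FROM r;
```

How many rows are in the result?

Base: id=2 (test) at lvl 0.
Iteration 1: rows with depends_on in {2} -> tag (id 4, lvl 1).
Iteration 2: lvl < 1 fails for all current rows; recursion stops.
Total rows emitted: 2.

2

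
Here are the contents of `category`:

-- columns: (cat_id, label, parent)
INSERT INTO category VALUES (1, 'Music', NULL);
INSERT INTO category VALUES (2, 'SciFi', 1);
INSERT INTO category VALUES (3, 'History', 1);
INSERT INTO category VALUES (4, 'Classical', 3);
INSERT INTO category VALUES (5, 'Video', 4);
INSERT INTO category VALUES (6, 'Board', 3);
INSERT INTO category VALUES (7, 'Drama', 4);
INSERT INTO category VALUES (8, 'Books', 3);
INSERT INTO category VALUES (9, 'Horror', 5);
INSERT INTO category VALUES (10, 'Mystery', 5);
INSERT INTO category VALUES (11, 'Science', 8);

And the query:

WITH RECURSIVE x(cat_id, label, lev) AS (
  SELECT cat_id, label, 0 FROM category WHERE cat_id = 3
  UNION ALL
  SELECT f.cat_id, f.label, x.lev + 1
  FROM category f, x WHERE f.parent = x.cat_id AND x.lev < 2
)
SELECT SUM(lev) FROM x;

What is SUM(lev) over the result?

9

Base: cat_id=3 (History) at lev 0.
Iteration 1: rows with parent in {3} -> Classical (id 4, lev 1), Board (id 6, lev 1), Books (id 8, lev 1).
Iteration 2: rows with parent in {4,6,8} -> Video (id 5, lev 2), Drama (id 7, lev 2), Science (id 11, lev 2).
Iteration 3: lev < 2 fails for all current rows; recursion stops.
SUM(lev) = 0 + 1 + 1 + 1 + 2 + 2 + 2 = 9.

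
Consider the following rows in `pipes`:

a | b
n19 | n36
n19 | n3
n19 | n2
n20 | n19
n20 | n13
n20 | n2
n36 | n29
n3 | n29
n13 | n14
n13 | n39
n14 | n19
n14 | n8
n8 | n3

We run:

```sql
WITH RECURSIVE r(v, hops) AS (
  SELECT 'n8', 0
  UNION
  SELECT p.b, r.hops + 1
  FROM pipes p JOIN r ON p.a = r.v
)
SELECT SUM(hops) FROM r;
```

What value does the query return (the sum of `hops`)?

3

Base: (n8, hops=0).
Iteration 1: edges from {n8} -> (n3, hops=1).
Iteration 2: edges from {n3} -> (n29, hops=2).
Iteration 3: no outgoing edges from {n29}; recursion stops.
SUM(hops) = 0 + 1 + 2 = 3.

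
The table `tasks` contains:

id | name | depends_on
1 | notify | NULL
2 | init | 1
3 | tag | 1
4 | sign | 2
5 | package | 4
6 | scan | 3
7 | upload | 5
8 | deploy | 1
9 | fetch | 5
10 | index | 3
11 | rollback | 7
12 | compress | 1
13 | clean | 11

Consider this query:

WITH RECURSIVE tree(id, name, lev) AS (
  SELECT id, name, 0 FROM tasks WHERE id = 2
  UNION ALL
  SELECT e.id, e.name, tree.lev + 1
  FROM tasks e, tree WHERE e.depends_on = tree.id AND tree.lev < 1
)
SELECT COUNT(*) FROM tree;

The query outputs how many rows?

2

Base: id=2 (init) at lev 0.
Iteration 1: rows with depends_on in {2} -> sign (id 4, lev 1).
Iteration 2: lev < 1 fails for all current rows; recursion stops.
Total rows emitted: 2.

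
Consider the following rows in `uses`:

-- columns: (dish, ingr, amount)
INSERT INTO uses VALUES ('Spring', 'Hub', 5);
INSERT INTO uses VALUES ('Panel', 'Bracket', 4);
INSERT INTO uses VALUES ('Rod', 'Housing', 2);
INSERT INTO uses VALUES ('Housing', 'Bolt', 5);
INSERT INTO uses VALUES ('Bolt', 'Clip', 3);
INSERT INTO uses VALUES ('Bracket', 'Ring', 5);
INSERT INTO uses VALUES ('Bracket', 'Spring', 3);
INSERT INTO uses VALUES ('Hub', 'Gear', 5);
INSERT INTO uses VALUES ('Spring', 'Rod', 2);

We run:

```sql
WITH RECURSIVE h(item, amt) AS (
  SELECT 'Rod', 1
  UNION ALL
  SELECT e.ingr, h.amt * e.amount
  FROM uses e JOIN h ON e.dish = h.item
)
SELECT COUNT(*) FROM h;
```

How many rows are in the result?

Base: (Rod, amt=1).
Iteration 1: components of {Rod} -> Housing = 1*2 = 2.
Iteration 2: components of {Housing} -> Bolt = 2*5 = 10.
Iteration 3: components of {Bolt} -> Clip = 10*3 = 30.
Iteration 4: no further components; recursion stops.
Total rows emitted: 4.

4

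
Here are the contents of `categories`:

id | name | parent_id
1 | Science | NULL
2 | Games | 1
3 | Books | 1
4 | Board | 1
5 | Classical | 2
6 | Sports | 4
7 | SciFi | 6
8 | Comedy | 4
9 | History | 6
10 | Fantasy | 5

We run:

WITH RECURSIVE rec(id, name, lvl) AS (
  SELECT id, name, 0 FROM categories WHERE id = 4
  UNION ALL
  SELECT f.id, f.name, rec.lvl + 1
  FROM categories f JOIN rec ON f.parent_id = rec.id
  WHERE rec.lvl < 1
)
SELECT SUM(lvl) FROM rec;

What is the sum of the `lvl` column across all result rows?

Base: id=4 (Board) at lvl 0.
Iteration 1: rows with parent_id in {4} -> Sports (id 6, lvl 1), Comedy (id 8, lvl 1).
Iteration 2: lvl < 1 fails for all current rows; recursion stops.
SUM(lvl) = 0 + 1 + 1 = 2.

2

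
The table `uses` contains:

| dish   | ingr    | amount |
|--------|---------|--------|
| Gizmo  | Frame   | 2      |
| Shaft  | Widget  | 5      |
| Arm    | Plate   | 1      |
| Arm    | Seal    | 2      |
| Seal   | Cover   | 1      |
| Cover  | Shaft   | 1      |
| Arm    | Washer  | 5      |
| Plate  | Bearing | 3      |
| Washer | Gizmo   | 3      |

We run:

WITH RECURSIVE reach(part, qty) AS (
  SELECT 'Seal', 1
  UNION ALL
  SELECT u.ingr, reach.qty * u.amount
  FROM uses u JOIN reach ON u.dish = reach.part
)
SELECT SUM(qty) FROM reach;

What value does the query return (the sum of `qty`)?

Base: (Seal, qty=1).
Iteration 1: components of {Seal} -> Cover = 1*1 = 1.
Iteration 2: components of {Cover} -> Shaft = 1*1 = 1.
Iteration 3: components of {Shaft} -> Widget = 1*5 = 5.
Iteration 4: no further components; recursion stops.
SUM(qty) = 1 + 1 + 1 + 5 = 8.

8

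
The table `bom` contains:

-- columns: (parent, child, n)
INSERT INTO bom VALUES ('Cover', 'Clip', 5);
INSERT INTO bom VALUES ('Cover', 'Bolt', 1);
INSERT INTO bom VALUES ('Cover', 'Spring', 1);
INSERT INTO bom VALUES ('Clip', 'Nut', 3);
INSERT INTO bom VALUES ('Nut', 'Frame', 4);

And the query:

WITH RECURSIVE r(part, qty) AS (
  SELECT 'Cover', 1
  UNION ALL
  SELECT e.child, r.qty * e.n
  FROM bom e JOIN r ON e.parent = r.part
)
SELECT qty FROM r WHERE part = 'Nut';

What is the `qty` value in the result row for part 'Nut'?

15

Base: (Cover, qty=1).
Iteration 1: components of {Cover} -> Bolt = 1*1 = 1, Clip = 1*5 = 5, Spring = 1*1 = 1.
Iteration 2: components of {Bolt,Clip,Spring} -> Nut = 5*3 = 15.
Iteration 3: components of {Nut} -> Frame = 15*4 = 60.
Iteration 4: no further components; recursion stops.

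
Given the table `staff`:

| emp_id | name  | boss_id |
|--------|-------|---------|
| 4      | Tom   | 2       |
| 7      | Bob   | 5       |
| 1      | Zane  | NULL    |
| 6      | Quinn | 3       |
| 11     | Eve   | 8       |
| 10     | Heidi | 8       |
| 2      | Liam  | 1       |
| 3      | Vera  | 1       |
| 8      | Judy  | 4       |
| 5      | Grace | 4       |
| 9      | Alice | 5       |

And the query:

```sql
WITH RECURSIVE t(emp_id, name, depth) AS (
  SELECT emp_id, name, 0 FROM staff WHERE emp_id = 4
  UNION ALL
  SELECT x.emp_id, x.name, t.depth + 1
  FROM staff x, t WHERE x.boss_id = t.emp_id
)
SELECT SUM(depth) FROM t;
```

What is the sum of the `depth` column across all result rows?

Base: emp_id=4 (Tom) at depth 0.
Iteration 1: rows with boss_id in {4} -> Grace (id 5, depth 1), Judy (id 8, depth 1).
Iteration 2: rows with boss_id in {5,8} -> Bob (id 7, depth 2), Alice (id 9, depth 2), Heidi (id 10, depth 2), Eve (id 11, depth 2).
Iteration 3: no rows with boss_id in {7,9,10,11}; recursion stops.
SUM(depth) = 0 + 1 + 1 + 2 + 2 + 2 + 2 = 10.

10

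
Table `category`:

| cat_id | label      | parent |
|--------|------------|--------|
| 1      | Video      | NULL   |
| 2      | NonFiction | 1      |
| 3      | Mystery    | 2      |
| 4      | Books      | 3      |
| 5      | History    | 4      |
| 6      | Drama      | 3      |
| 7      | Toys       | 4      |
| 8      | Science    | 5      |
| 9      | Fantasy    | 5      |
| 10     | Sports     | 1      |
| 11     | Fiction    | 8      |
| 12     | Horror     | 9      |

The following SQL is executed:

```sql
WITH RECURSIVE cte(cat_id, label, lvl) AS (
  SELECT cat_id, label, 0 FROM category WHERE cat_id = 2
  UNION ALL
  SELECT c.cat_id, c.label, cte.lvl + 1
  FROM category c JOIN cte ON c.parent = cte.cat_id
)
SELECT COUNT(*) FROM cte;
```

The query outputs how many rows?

10

Base: cat_id=2 (NonFiction) at lvl 0.
Iteration 1: rows with parent in {2} -> Mystery (id 3, lvl 1).
Iteration 2: rows with parent in {3} -> Books (id 4, lvl 2), Drama (id 6, lvl 2).
Iteration 3: rows with parent in {4,6} -> History (id 5, lvl 3), Toys (id 7, lvl 3).
Iteration 4: rows with parent in {5,7} -> Science (id 8, lvl 4), Fantasy (id 9, lvl 4).
Iteration 5: rows with parent in {8,9} -> Fiction (id 11, lvl 5), Horror (id 12, lvl 5).
Iteration 6: no rows with parent in {11,12}; recursion stops.
Total rows emitted: 10.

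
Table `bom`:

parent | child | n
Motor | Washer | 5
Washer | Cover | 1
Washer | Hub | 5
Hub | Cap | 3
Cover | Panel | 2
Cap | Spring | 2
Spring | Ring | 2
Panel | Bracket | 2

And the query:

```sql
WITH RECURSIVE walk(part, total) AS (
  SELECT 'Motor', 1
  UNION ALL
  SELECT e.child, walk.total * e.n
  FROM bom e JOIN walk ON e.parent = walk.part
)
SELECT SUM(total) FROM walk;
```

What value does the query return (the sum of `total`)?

Base: (Motor, total=1).
Iteration 1: components of {Motor} -> Washer = 1*5 = 5.
Iteration 2: components of {Washer} -> Cover = 5*1 = 5, Hub = 5*5 = 25.
Iteration 3: components of {Cover,Hub} -> Cap = 25*3 = 75, Panel = 5*2 = 10.
Iteration 4: components of {Cap,Panel} -> Bracket = 10*2 = 20, Spring = 75*2 = 150.
Iteration 5: components of {Bracket,Spring} -> Ring = 150*2 = 300.
Iteration 6: no further components; recursion stops.
SUM(total) = 1 + 5 + 5 + 25 + 10 + 75 + 20 + 150 + 300 = 591.

591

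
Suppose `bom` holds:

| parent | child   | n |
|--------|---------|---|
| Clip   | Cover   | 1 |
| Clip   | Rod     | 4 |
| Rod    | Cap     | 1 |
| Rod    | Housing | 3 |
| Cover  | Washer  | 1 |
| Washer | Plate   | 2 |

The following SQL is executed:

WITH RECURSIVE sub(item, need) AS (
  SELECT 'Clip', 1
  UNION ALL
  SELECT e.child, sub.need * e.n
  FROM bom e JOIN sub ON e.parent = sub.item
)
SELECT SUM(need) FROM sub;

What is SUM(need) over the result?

Base: (Clip, need=1).
Iteration 1: components of {Clip} -> Cover = 1*1 = 1, Rod = 1*4 = 4.
Iteration 2: components of {Cover,Rod} -> Cap = 4*1 = 4, Housing = 4*3 = 12, Washer = 1*1 = 1.
Iteration 3: components of {Cap,Housing,Washer} -> Plate = 1*2 = 2.
Iteration 4: no further components; recursion stops.
SUM(need) = 1 + 1 + 4 + 1 + 4 + 12 + 2 = 25.

25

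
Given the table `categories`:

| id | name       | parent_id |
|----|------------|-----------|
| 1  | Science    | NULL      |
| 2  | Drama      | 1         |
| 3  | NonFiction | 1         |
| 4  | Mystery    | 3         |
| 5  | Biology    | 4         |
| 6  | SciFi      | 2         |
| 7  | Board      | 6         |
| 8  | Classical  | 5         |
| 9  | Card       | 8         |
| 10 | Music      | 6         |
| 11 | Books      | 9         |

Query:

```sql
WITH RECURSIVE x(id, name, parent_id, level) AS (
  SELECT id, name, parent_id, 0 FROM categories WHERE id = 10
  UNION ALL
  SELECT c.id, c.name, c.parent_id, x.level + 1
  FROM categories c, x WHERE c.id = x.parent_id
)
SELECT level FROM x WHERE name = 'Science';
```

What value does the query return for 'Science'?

Base: id=10 (Music), parent_id=6, level 0.
Iteration 1: join on id=6 -> SciFi (id 6, parent_id=2, level 1).
Iteration 2: join on id=2 -> Drama (id 2, parent_id=1, level 2).
Iteration 3: join on id=1 -> Science (id 1, parent_id=NULL, level 3).
Iteration 4: parent_id is NULL; no match; recursion stops.

3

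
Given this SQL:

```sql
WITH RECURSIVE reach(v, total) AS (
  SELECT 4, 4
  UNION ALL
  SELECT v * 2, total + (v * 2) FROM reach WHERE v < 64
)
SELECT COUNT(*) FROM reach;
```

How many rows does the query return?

5

Base: v=4, total=4.
Iteration 1: 4 < 64 holds -> v = 4 * 2 = 8, total = 4 + 8 = 12.
Iteration 2: 8 < 64 holds -> v = 8 * 2 = 16, total = 12 + 16 = 28.
Iteration 3: 16 < 64 holds -> v = 16 * 2 = 32, total = 28 + 32 = 60.
Iteration 4: 32 < 64 holds -> v = 32 * 2 = 64, total = 60 + 64 = 124.
Iteration 5: 64 < 64 fails; recursion stops.
Total rows emitted: 5.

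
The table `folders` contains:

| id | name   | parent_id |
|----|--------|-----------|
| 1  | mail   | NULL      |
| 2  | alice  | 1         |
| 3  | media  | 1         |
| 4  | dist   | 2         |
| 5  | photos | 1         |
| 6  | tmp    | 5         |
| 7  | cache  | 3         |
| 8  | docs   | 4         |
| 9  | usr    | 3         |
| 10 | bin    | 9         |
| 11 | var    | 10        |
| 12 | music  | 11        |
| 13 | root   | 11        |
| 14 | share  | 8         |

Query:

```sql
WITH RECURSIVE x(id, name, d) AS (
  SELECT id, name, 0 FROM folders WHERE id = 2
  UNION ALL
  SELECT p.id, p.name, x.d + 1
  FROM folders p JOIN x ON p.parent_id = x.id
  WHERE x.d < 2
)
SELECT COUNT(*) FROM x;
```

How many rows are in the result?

Base: id=2 (alice) at d 0.
Iteration 1: rows with parent_id in {2} -> dist (id 4, d 1).
Iteration 2: rows with parent_id in {4} -> docs (id 8, d 2).
Iteration 3: d < 2 fails for all current rows; recursion stops.
Total rows emitted: 3.

3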